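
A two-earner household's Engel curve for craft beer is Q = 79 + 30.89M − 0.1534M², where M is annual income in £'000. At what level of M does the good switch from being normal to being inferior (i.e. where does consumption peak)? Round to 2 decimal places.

100.68

dQ/dM = 30.89 − 0.3068M.
The good is inferior where dQ/dM < 0. Setting dQ/dM = 0 gives M = 30.89 / 0.3068 = 100.68.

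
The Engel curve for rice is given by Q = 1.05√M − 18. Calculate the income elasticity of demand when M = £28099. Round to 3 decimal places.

0.557

At M = 28099: Q = 158.009.
dQ/dM = 1.05/(2√M) = 0.00313194 at this income.
η = (dQ/dM)·(M/Q) = 0.00313194 × (28099/158.009) = 0.557.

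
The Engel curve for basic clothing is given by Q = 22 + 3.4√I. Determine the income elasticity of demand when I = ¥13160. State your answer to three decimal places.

0.473

At I = 13160: Q = 412.038.
dQ/dI = 3.4/(2√I) = 0.0148191 at this income.
η = (dQ/dI)·(I/Q) = 0.0148191 × (13160/412.038) = 0.473.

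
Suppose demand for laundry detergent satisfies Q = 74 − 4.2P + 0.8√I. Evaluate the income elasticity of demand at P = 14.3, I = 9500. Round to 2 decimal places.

0.42

At P = 14.3, I = 9500: Q = 91.914.
Holding P constant, ∂Q/∂I = 0.8/(2√I) = 0.00410391.
η_I = (∂Q/∂I)·(I/Q) = 0.00410391 × (9500/91.914) = 0.42.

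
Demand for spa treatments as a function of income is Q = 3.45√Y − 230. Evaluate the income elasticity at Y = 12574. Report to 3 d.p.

At Y = 12574: Q = 156.862.
dQ/dY = 3.45/(2√Y) = 0.0153834 at this income.
η = (dQ/dY)·(Y/Q) = 0.0153834 × (12574/156.862) = 1.233.

1.233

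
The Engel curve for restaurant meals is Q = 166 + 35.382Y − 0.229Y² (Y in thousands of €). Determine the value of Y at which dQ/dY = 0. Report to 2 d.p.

dQ/dY = 35.382 − 0.458Y.
The good is inferior where dQ/dY < 0. Setting dQ/dY = 0 gives Y = 35.382 / 0.458 = 77.25.

77.25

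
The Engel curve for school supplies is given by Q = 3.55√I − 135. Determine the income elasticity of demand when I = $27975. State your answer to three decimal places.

At I = 27975: Q = 458.763.
dQ/dI = 3.55/(2√I) = 0.0106124 at this income.
η = (dQ/dI)·(I/Q) = 0.0106124 × (27975/458.763) = 0.647.

0.647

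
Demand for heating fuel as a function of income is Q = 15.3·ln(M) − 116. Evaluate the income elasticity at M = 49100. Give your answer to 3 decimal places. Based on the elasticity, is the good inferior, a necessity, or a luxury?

At M = 49100: Q = 49.265.
dQ/dM = 15.3/M = 0.000311609 at this income.
η = (dQ/dM)·(M/Q) = 0.000311609 × (49100/49.265) = 0.311.
Since 0 < η < 1, the good is a necessity.

0.311 (necessity)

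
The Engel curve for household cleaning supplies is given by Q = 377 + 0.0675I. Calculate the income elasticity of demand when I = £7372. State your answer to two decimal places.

At I = 7372: Q = 874.610.
dQ/dI = 0.0675.
η = (dQ/dI)·(I/Q) = 0.0675 × (7372/874.610) = 0.57.

0.57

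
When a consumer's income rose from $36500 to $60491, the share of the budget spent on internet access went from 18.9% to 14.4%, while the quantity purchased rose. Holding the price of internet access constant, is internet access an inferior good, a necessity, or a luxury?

necessity

Quantity rises but the budget share falls as income rises, so 0 < η < 1.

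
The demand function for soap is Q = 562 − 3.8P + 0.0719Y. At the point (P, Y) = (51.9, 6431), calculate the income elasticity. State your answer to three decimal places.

At P = 51.9, Y = 6431: Q = 827.169.
Holding P constant, ∂Q/∂Y = 0.0719.
η_Y = (∂Q/∂Y)·(Y/Q) = 0.0719 × (6431/827.169) = 0.559.

0.559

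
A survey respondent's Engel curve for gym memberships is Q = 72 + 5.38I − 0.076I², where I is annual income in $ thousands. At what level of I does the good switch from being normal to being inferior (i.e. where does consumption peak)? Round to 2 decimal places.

35.39

dQ/dI = 5.38 − 0.152I.
The good is inferior where dQ/dI < 0. Setting dQ/dI = 0 gives I = 5.38 / 0.152 = 35.39.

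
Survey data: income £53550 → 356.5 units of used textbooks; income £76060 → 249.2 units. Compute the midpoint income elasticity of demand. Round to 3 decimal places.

-1.020

ΔQ = 249.2 − 356.5 = -107.3; midpoint Q̄ = (356.5 + 249.2)/2 = 302.85.
ΔI = 76060 − 53550 = 22510; midpoint Ī = (53550 + 76060)/2 = 64805.
η = (ΔQ/Q̄) ÷ (ΔI/Ī) = (-107.3/302.85) ÷ (22510/64805) = -1.020.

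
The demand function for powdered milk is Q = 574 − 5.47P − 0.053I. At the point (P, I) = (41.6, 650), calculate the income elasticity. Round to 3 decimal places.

-0.110

At P = 41.6, I = 650: Q = 311.998.
Holding P constant, ∂Q/∂I = −0.053.
η_I = (∂Q/∂I)·(I/Q) = -0.053 × (650/311.998) = -0.110.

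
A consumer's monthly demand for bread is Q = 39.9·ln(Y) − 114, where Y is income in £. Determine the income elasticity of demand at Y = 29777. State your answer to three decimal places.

At Y = 29777: Q = 297.030.
dQ/dY = 39.9/Y = 0.00133996 at this income.
η = (dQ/dY)·(Y/Q) = 0.00133996 × (29777/297.030) = 0.134.

0.134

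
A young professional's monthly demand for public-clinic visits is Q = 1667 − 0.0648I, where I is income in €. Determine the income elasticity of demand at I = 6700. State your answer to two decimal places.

-0.35

At I = 6700: Q = 1232.840.
dQ/dI = −0.0648.
η = (dQ/dI)·(I/Q) = -0.0648 × (6700/1232.840) = -0.35.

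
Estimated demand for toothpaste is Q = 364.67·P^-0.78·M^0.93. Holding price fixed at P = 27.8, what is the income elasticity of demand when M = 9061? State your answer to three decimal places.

For a multiplicative demand Q = A·P^α·M^β, the income elasticity is β everywhere.
Here β = 0.93, so η = 0.930.

0.930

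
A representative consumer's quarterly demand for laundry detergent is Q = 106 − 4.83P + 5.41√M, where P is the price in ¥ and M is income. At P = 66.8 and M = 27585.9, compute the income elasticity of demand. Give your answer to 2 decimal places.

0.66

At P = 66.8, M = 27585.9: Q = 681.903.
Holding P constant, ∂Q/∂M = 5.41/(2√M) = 0.0162863.
η_M = (∂Q/∂M)·(M/Q) = 0.0162863 × (27585.9/681.903) = 0.66.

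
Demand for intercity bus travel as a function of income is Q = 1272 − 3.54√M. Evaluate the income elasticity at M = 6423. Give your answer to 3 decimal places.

At M = 6423: Q = 988.292.
dQ/dM = -3.54/(2√M) = -0.0220854 at this income.
η = (dQ/dM)·(M/Q) = -0.0220854 × (6423/988.292) = -0.144.

-0.144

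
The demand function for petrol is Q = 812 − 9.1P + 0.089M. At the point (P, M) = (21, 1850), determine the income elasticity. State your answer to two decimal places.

0.21

At P = 21, M = 1850: Q = 785.550.
Holding P constant, ∂Q/∂M = 0.089.
η_M = (∂Q/∂M)·(M/Q) = 0.089 × (1850/785.550) = 0.21.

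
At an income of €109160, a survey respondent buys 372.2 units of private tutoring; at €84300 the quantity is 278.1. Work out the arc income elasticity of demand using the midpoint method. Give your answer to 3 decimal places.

ΔQ = 278.1 − 372.2 = -94.1; midpoint Q̄ = (372.2 + 278.1)/2 = 325.15.
ΔI = 84300 − 109160 = -24860; midpoint Ī = (109160 + 84300)/2 = 96730.
η = (ΔQ/Q̄) ÷ (ΔI/Ī) = (-94.1/325.15) ÷ (-24860/96730) = 1.126.

1.126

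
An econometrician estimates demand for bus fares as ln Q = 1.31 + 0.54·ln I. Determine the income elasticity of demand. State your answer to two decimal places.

In a log-linear demand, the coefficient on ln I is the income elasticity.
So η = 0.54.

0.54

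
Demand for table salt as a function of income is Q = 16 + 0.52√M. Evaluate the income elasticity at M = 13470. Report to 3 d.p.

0.395

At M = 13470: Q = 76.351.
dQ/dM = 0.52/(2√M) = 0.00224021 at this income.
η = (dQ/dM)·(M/Q) = 0.00224021 × (13470/76.351) = 0.395.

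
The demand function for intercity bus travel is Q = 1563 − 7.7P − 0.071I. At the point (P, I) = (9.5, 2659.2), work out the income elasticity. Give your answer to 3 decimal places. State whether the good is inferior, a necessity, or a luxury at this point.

At P = 9.5, I = 2659.2: Q = 1301.047.
Holding P constant, ∂Q/∂I = −0.071.
η_I = (∂Q/∂I)·(I/Q) = -0.071 × (2659.2/1301.047) = -0.145.
Since η < 0, this is an inferior good.

-0.145 (inferior good)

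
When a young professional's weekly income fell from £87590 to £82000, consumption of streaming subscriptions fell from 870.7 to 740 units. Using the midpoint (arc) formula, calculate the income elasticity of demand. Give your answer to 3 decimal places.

2.462

ΔQ = 740 − 870.7 = -130.7; midpoint Q̄ = (870.7 + 740)/2 = 805.35.
ΔI = 82000 − 87590 = -5590; midpoint Ī = (87590 + 82000)/2 = 84795.
η = (ΔQ/Q̄) ÷ (ΔI/Ī) = (-130.7/805.35) ÷ (-5590/84795) = 2.462.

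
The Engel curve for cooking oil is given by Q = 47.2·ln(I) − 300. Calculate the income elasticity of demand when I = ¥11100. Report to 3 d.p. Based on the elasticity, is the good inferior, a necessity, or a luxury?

0.338 (necessity)

At I = 11100: Q = 139.654.
dQ/dI = 47.2/I = 0.00425225 at this income.
η = (dQ/dI)·(I/Q) = 0.00425225 × (11100/139.654) = 0.338.
Since 0 < η < 1, the good is a necessity.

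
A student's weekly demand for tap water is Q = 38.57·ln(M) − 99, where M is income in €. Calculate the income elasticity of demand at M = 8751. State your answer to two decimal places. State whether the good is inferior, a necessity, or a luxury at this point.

At M = 8751: Q = 251.097.
dQ/dM = 38.57/M = 0.0044075 at this income.
η = (dQ/dM)·(M/Q) = 0.0044075 × (8751/251.097) = 0.15.
Since 0 < η < 1, the good is a necessity.

0.15 (necessity)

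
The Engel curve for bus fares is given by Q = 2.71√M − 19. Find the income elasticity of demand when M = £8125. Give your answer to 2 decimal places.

0.54

At M = 8125: Q = 225.276.
dQ/dM = 2.71/(2√M) = 0.0150324 at this income.
η = (dQ/dM)·(M/Q) = 0.0150324 × (8125/225.276) = 0.54.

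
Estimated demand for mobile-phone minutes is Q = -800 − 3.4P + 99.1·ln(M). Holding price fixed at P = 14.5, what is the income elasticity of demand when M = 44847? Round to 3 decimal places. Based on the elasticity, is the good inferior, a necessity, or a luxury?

0.467 (necessity)

At P = 14.5, M = 44847: Q = 212.161.
Holding P constant, ∂Q/∂M = 99.1/M = 0.00220974.
η_M = (∂Q/∂M)·(M/Q) = 0.00220974 × (44847/212.161) = 0.467.
Since 0 < η < 1, this is a necessity.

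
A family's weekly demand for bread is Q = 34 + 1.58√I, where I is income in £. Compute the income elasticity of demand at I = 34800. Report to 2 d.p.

At I = 34800: Q = 328.745.
dQ/dI = 1.58/(2√I) = 0.00423484 at this income.
η = (dQ/dI)·(I/Q) = 0.00423484 × (34800/328.745) = 0.45.

0.45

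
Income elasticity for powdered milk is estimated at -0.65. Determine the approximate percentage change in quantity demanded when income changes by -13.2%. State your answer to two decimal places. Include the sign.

%ΔQ ≈ η × %ΔI = -0.65 × (-13.2%) = 8.58%.

8.58%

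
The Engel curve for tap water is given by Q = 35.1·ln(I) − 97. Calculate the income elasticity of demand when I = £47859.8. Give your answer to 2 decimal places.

0.12

At I = 47859.8: Q = 281.239.
dQ/dI = 35.1/I = 0.000733392 at this income.
η = (dQ/dI)·(I/Q) = 0.000733392 × (47859.8/281.239) = 0.12.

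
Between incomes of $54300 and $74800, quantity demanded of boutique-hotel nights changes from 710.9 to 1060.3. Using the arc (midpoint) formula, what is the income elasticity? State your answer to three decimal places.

1.242

ΔQ = 1060.3 − 710.9 = 349.4; midpoint Q̄ = (710.9 + 1060.3)/2 = 885.6.
ΔI = 74800 − 54300 = 20500; midpoint Ī = (54300 + 74800)/2 = 64550.
η = (ΔQ/Q̄) ÷ (ΔI/Ī) = (349.4/885.6) ÷ (20500/64550) = 1.242.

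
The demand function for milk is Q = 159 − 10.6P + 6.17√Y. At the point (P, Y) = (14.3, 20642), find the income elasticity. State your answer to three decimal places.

0.496

At P = 14.3, Y = 20642: Q = 893.884.
Holding P constant, ∂Q/∂Y = 6.17/(2√Y) = 0.0214723.
η_Y = (∂Q/∂Y)·(Y/Q) = 0.0214723 × (20642/893.884) = 0.496.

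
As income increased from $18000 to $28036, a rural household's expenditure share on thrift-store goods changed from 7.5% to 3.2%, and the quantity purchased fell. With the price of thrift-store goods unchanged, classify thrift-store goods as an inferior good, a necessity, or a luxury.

inferior good

Quantity demanded falls as income rises, so η < 0.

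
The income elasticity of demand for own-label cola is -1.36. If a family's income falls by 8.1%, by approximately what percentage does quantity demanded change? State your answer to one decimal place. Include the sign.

11.0%

%ΔQ ≈ η × %ΔI = -1.36 × (-8.1%) = 11.0%.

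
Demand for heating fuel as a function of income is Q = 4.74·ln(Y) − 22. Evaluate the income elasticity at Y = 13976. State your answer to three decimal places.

0.204

At Y = 13976: Q = 23.244.
dQ/dY = 4.74/Y = 0.000339153 at this income.
η = (dQ/dY)·(Y/Q) = 0.000339153 × (13976/23.244) = 0.204.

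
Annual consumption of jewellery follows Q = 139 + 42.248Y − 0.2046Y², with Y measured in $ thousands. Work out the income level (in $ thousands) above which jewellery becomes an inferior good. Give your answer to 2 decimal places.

dQ/dY = 42.248 − 0.4092Y.
The good is inferior where dQ/dY < 0. Setting dQ/dY = 0 gives Y = 42.248 / 0.4092 = 103.25.

103.25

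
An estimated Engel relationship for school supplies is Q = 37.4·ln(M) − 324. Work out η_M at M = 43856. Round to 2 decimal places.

At M = 43856: Q = 75.756.
dQ/dM = 37.4/M = 0.000852791 at this income.
η = (dQ/dM)·(M/Q) = 0.000852791 × (43856/75.756) = 0.49.

0.49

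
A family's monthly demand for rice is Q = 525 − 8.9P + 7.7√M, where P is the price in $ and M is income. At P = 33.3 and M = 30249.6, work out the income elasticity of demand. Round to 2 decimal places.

0.43

At P = 33.3, M = 30249.6: Q = 1567.846.
Holding P constant, ∂Q/∂M = 7.7/(2√M) = 0.0221361.
η_M = (∂Q/∂M)·(M/Q) = 0.0221361 × (30249.6/1567.846) = 0.43.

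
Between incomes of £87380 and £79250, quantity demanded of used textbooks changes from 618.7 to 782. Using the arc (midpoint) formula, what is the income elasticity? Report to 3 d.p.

ΔQ = 782 − 618.7 = 163.3; midpoint Q̄ = (618.7 + 782)/2 = 700.35.
ΔI = 79250 − 87380 = -8130; midpoint Ī = (87380 + 79250)/2 = 83315.
η = (ΔQ/Q̄) ÷ (ΔI/Ī) = (163.3/700.35) ÷ (-8130/83315) = -2.389.

-2.389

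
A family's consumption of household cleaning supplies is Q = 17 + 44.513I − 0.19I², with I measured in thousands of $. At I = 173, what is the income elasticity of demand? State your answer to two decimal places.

-1.81

At I = 173: Q = 2031.2390.
dQ/dI = 44.513 − 0.38I = -21.22700.
η = (dQ/dI)·(I/Q) = -21.22700 × (173/2031.2390) = -1.81.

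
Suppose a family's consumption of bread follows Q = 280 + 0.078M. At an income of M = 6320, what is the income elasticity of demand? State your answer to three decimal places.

At M = 6320: Q = 772.960.
dQ/dM = 0.078.
η = (dQ/dM)·(M/Q) = 0.078 × (6320/772.960) = 0.638.

0.638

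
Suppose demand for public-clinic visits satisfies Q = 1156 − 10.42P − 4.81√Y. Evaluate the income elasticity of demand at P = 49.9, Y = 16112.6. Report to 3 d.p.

-11.980

At P = 49.9, Y = 16112.6: Q = 25.483.
Holding P constant, ∂Q/∂Y = -4.81/(2√Y) = -0.0189466.
η_Y = (∂Q/∂Y)·(Y/Q) = -0.0189466 × (16112.6/25.483) = -11.980.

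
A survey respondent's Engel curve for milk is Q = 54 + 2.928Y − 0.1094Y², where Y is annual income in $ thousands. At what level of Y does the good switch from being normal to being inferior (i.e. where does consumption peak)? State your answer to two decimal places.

dQ/dY = 2.928 − 0.2188Y.
The good is inferior where dQ/dY < 0. Setting dQ/dY = 0 gives Y = 2.928 / 0.2188 = 13.38.

13.38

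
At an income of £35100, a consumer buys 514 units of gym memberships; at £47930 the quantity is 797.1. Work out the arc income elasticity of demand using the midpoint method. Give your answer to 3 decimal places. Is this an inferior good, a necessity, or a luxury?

ΔQ = 797.1 − 514 = 283.1; midpoint Q̄ = (514 + 797.1)/2 = 655.55.
ΔI = 47930 − 35100 = 12830; midpoint Ī = (35100 + 47930)/2 = 41515.
η = (ΔQ/Q̄) ÷ (ΔI/Ī) = (283.1/655.55) ÷ (12830/41515) = 1.397.
η > 1 ⇒ luxury.

1.397 (luxury)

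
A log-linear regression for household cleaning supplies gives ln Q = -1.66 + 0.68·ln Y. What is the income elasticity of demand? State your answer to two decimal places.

0.68

In a log-linear demand, the coefficient on ln Y is the income elasticity.
So η = 0.68.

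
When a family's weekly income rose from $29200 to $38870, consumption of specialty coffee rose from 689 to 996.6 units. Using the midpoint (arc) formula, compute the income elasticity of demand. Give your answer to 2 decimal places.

1.28

ΔQ = 996.6 − 689 = 307.6; midpoint Q̄ = (689 + 996.6)/2 = 842.8.
ΔI = 38870 − 29200 = 9670; midpoint Ī = (29200 + 38870)/2 = 34035.
η = (ΔQ/Q̄) ÷ (ΔI/Ī) = (307.6/842.8) ÷ (9670/34035) = 1.28.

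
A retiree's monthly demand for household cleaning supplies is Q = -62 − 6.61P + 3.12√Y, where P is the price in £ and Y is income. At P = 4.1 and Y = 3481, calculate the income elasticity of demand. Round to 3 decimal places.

At P = 4.1, Y = 3481: Q = 94.979.
Holding P constant, ∂Q/∂Y = 3.12/(2√Y) = 0.0264407.
η_Y = (∂Q/∂Y)·(Y/Q) = 0.0264407 × (3481/94.979) = 0.969.

0.969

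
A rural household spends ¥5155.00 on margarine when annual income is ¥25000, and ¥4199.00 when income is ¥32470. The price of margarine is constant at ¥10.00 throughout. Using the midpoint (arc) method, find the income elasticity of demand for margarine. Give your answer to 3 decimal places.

With a constant price, Q₁ = 5155.00/10.00 = 515.500 and Q₂ = 4199.00/10.00 = 419.900 (equivalently, work directly with expenditure since P cancels).
Midpoint %ΔQ = (4199.00 − 5155.00)/4677.00 = -0.20440; midpoint %ΔI = (32470 − 25000)/28735 = 0.25996.
η = -0.20440 / 0.25996 = -0.786.

-0.786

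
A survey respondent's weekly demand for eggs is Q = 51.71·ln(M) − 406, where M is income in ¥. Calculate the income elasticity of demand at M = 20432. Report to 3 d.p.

0.482

At M = 20432: Q = 107.214.
dQ/dM = 51.71/M = 0.00253083 at this income.
η = (dQ/dM)·(M/Q) = 0.00253083 × (20432/107.214) = 0.482.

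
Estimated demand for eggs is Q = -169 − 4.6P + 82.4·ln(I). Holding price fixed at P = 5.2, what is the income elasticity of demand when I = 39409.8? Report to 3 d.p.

At P = 5.2, I = 39409.8: Q = 679.018.
Holding P constant, ∂Q/∂I = 82.4/I = 0.00209085.
η_I = (∂Q/∂I)·(I/Q) = 0.00209085 × (39409.8/679.018) = 0.121.

0.121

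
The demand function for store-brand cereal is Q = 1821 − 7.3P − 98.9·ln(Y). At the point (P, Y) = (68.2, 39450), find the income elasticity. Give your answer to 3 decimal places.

At P = 68.2, Y = 39450: Q = 276.502.
Holding P constant, ∂Q/∂Y = -98.9/Y = -0.00250697.
η_Y = (∂Q/∂Y)·(Y/Q) = -0.00250697 × (39450/276.502) = -0.358.

-0.358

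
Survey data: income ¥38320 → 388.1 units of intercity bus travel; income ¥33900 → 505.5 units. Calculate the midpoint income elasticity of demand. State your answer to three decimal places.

ΔQ = 505.5 − 388.1 = 117.4; midpoint Q̄ = (388.1 + 505.5)/2 = 446.8.
ΔI = 33900 − 38320 = -4420; midpoint Ī = (38320 + 33900)/2 = 36110.
η = (ΔQ/Q̄) ÷ (ΔI/Ī) = (117.4/446.8) ÷ (-4420/36110) = -2.147.

-2.147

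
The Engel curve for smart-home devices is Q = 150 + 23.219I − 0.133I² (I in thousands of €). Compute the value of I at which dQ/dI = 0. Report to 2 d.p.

87.29

dQ/dI = 23.219 − 0.266I.
The good is inferior where dQ/dI < 0. Setting dQ/dI = 0 gives I = 23.219 / 0.266 = 87.29.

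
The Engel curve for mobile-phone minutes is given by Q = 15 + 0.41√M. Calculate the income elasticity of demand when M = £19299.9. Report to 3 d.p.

At M = 19299.9: Q = 71.959.
dQ/dM = 0.41/(2√M) = 0.00147563 at this income.
η = (dQ/dM)·(M/Q) = 0.00147563 × (19299.9/71.959) = 0.396.

0.396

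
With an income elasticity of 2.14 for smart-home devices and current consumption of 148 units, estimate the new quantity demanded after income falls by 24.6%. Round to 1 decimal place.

70.1

%ΔQ ≈ η × %ΔI = 2.14 × (-24.6%) = -52.644%.
New Q ≈ 148 × (1 − 0.52644) = 70.1.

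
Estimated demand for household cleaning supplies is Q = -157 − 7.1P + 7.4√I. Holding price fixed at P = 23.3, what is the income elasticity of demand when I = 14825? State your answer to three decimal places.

At P = 23.3, I = 14825: Q = 578.579.
Holding P constant, ∂Q/∂I = 7.4/(2√I) = 0.0303882.
η_I = (∂Q/∂I)·(I/Q) = 0.0303882 × (14825/578.579) = 0.779.

0.779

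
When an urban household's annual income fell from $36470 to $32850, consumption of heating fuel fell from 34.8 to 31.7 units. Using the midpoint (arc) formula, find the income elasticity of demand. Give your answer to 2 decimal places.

ΔQ = 31.7 − 34.8 = -3.1; midpoint Q̄ = (34.8 + 31.7)/2 = 33.25.
ΔI = 32850 − 36470 = -3620; midpoint Ī = (36470 + 32850)/2 = 34660.
η = (ΔQ/Q̄) ÷ (ΔI/Ī) = (-3.1/33.25) ÷ (-3620/34660) = 0.89.

0.89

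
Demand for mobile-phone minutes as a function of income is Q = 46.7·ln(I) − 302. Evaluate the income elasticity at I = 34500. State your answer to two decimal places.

At I = 34500: Q = 185.955.
dQ/dI = 46.7/I = 0.00135362 at this income.
η = (dQ/dI)·(I/Q) = 0.00135362 × (34500/185.955) = 0.25.

0.25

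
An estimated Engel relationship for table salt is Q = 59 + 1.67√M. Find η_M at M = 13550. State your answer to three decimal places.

0.384

At M = 13550: Q = 253.395.
dQ/dM = 1.67/(2√M) = 0.00717326 at this income.
η = (dQ/dM)·(M/Q) = 0.00717326 × (13550/253.395) = 0.384.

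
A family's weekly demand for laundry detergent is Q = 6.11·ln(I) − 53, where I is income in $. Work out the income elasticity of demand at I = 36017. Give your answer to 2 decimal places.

0.55

At I = 36017: Q = 11.105.
dQ/dI = 6.11/I = 0.000169642 at this income.
η = (dQ/dI)·(I/Q) = 0.000169642 × (36017/11.105) = 0.55.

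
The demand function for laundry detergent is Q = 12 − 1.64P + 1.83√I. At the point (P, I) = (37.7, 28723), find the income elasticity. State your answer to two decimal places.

At P = 37.7, I = 28723: Q = 260.318.
Holding P constant, ∂Q/∂I = 1.83/(2√I) = 0.00539891.
η_I = (∂Q/∂I)·(I/Q) = 0.00539891 × (28723/260.318) = 0.60.

0.60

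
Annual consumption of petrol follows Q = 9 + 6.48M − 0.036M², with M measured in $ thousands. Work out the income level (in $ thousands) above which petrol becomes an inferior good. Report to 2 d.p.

dQ/dM = 6.48 − 0.072M.
The good is inferior where dQ/dM < 0. Setting dQ/dM = 0 gives M = 6.48 / 0.072 = 90.00.

90.00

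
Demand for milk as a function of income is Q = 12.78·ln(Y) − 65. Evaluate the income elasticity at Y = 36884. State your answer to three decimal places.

0.184

At Y = 36884: Q = 69.389.
dQ/dY = 12.78/Y = 0.000346492 at this income.
η = (dQ/dY)·(Y/Q) = 0.000346492 × (36884/69.389) = 0.184.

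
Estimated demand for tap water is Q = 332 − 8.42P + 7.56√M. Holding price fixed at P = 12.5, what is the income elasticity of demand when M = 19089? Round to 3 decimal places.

At P = 12.5, M = 19089: Q = 1271.262.
Holding P constant, ∂Q/∂M = 7.56/(2√M) = 0.027359.
η_M = (∂Q/∂M)·(M/Q) = 0.027359 × (19089/1271.262) = 0.411.

0.411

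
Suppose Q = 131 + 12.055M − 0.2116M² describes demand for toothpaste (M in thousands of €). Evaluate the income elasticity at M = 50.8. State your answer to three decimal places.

-2.431

At M = 50.8: Q = 197.3306.
dQ/dM = 12.055 − 0.4232M = -9.44356.
η = (dQ/dM)·(M/Q) = -9.44356 × (50.8/197.3306) = -2.431.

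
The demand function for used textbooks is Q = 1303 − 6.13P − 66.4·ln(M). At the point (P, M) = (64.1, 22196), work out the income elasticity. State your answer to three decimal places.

-0.270

At P = 64.1, M = 22196: Q = 245.558.
Holding P constant, ∂Q/∂M = -66.4/M = -0.00299153.
η_M = (∂Q/∂M)·(M/Q) = -0.00299153 × (22196/245.558) = -0.270.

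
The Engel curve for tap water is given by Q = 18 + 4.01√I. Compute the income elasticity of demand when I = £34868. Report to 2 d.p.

At I = 34868: Q = 766.786.
dQ/dI = 4.01/(2√I) = 0.0107374 at this income.
η = (dQ/dI)·(I/Q) = 0.0107374 × (34868/766.786) = 0.49.

0.49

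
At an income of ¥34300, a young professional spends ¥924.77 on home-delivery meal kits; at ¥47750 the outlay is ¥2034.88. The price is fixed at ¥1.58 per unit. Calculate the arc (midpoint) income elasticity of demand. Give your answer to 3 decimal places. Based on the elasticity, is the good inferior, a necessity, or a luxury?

2.288 (luxury)

With a constant price, Q₁ = 924.77/1.58 = 585.297 and Q₂ = 2034.88/1.58 = 1287.899 (equivalently, work directly with expenditure since P cancels).
Midpoint %ΔQ = (2034.88 − 924.77)/1479.83 = 0.75016; midpoint %ΔI = (47750 − 34300)/41025 = 0.32785.
η = 0.75016 / 0.32785 = 2.288.
η > 1 ⇒ luxury.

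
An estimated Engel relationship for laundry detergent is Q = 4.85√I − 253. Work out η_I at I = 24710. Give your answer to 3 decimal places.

0.748

At I = 24710: Q = 509.392.
dQ/dI = 4.85/(2√I) = 0.0154268 at this income.
η = (dQ/dI)·(I/Q) = 0.0154268 × (24710/509.392) = 0.748.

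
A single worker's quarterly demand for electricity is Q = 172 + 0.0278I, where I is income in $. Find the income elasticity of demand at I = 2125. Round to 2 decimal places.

At I = 2125: Q = 231.075.
dQ/dI = 0.0278.
η = (dQ/dI)·(I/Q) = 0.0278 × (2125/231.075) = 0.26.

0.26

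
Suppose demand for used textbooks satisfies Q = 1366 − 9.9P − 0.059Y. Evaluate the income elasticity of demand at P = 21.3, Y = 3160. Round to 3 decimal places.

-0.192

At P = 21.3, Y = 3160: Q = 968.690.
Holding P constant, ∂Q/∂Y = −0.059.
η_Y = (∂Q/∂Y)·(Y/Q) = -0.059 × (3160/968.690) = -0.192.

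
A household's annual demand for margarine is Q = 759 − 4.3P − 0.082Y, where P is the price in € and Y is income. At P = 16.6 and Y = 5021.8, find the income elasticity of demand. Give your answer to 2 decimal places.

At P = 16.6, Y = 5021.8: Q = 275.832.
Holding P constant, ∂Q/∂Y = −0.082.
η_Y = (∂Q/∂Y)·(Y/Q) = -0.082 × (5021.8/275.832) = -1.49.

-1.49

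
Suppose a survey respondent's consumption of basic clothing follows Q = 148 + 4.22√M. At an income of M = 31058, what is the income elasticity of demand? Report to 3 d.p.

At M = 31058: Q = 891.702.
dQ/dM = 4.22/(2√M) = 0.0119728 at this income.
η = (dQ/dM)·(M/Q) = 0.0119728 × (31058/891.702) = 0.417.

0.417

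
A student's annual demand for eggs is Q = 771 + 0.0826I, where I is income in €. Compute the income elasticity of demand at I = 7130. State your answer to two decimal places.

At I = 7130: Q = 1359.938.
dQ/dI = 0.0826.
η = (dQ/dI)·(I/Q) = 0.0826 × (7130/1359.938) = 0.43.

0.43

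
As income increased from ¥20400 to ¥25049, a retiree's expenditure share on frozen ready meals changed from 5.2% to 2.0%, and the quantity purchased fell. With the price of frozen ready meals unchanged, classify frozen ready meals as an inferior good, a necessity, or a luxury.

inferior good

Quantity demanded falls as income rises, so η < 0.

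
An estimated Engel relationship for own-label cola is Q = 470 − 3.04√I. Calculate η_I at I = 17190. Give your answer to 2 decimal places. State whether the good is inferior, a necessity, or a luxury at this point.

At I = 17190: Q = 71.424.
dQ/dI = -3.04/(2√I) = -0.0115933 at this income.
η = (dQ/dI)·(I/Q) = -0.0115933 × (17190/71.424) = -2.79.
Since η < 0, the good is an inferior good.

-2.79 (inferior good)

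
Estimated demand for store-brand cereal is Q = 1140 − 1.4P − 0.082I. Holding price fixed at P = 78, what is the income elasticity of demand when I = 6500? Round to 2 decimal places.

At P = 78, I = 6500: Q = 497.800.
Holding P constant, ∂Q/∂I = −0.082.
η_I = (∂Q/∂I)·(I/Q) = -0.082 × (6500/497.800) = -1.07.

-1.07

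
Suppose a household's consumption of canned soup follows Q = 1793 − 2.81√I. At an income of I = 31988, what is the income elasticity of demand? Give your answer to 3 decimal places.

-0.195

At I = 31988: Q = 1290.426.
dQ/dI = -2.81/(2√I) = -0.00785566 at this income.
η = (dQ/dI)·(I/Q) = -0.00785566 × (31988/1290.426) = -0.195.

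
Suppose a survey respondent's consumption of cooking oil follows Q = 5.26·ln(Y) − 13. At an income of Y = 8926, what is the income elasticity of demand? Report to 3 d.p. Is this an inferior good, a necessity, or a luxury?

At Y = 8926: Q = 34.849.
dQ/dY = 5.26/Y = 0.00058929 at this income.
η = (dQ/dY)·(Y/Q) = 0.00058929 × (8926/34.849) = 0.151.
Since 0 < η < 1, the good is a necessity.

0.151 (necessity)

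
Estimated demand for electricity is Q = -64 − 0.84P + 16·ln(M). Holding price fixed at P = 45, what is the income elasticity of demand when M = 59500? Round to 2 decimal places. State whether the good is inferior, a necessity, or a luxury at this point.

0.22 (necessity)

At P = 45, M = 59500: Q = 74.100.
Holding P constant, ∂Q/∂M = 16/M = 0.000268908.
η_M = (∂Q/∂M)·(M/Q) = 0.000268908 × (59500/74.100) = 0.22.
Since 0 < η < 1, this is a necessity.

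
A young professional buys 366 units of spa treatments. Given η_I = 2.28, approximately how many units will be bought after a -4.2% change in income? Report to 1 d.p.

331.0

%ΔQ ≈ η × %ΔI = 2.28 × (-4.2%) = -9.576%.
New Q ≈ 366 × (1 − 0.09576) = 331.0.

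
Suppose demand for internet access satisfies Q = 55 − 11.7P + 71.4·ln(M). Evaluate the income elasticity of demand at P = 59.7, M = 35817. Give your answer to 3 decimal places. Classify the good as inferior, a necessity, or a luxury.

0.679 (necessity)

At P = 59.7, M = 35817: Q = 105.223.
Holding P constant, ∂Q/∂M = 71.4/M = 0.00199347.
η_M = (∂Q/∂M)·(M/Q) = 0.00199347 × (35817/105.223) = 0.679.
Since 0 < η < 1, this is a necessity.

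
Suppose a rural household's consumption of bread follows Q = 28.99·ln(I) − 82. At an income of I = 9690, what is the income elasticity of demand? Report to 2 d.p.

At I = 9690: Q = 184.095.
dQ/dI = 28.99/I = 0.00299174 at this income.
η = (dQ/dI)·(I/Q) = 0.00299174 × (9690/184.095) = 0.16.

0.16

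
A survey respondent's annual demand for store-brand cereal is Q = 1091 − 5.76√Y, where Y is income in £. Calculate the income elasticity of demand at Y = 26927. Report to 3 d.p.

At Y = 26927: Q = 145.816.
dQ/dY = -5.76/(2√Y) = -0.0175509 at this income.
η = (dQ/dY)·(Y/Q) = -0.0175509 × (26927/145.816) = -3.241.

-3.241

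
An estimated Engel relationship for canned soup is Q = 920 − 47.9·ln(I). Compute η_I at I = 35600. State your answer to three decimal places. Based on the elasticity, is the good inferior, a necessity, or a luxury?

-0.115 (inferior good)

At I = 35600: Q = 418.003.
dQ/dI = -47.9/I = -0.00134551 at this income.
η = (dQ/dI)·(I/Q) = -0.00134551 × (35600/418.003) = -0.115.
Since η < 0, the good is an inferior good.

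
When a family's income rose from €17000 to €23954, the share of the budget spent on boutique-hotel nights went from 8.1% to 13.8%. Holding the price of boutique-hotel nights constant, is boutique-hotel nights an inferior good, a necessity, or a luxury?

The budget share rises as income rises, so η > 1.

luxury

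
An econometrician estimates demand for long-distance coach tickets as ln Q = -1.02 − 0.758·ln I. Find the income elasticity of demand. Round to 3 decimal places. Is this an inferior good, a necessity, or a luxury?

In a log-linear demand, the coefficient on ln I is the income elasticity.
So η = -0.758.
η < 0 ⇒ inferior good.

-0.758 (inferior good)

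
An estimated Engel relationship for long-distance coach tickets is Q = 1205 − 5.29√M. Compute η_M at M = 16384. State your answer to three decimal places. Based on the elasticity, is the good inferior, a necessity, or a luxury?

-0.641 (inferior good)

At M = 16384: Q = 527.880.
dQ/dM = -5.29/(2√M) = -0.0206641 at this income.
η = (dQ/dM)·(M/Q) = -0.0206641 × (16384/527.880) = -0.641.
Since η < 0, the good is an inferior good.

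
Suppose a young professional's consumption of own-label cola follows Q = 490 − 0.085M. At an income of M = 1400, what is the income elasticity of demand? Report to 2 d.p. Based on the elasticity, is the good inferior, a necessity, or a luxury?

-0.32 (inferior good)

At M = 1400: Q = 371.000.
dQ/dM = −0.085.
η = (dQ/dM)·(M/Q) = -0.085 × (1400/371.000) = -0.32.
Since η < 0, the good is an inferior good.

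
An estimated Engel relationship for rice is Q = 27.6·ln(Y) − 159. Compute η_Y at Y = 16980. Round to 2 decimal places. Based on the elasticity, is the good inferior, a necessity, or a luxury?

0.25 (necessity)

At Y = 16980: Q = 109.818.
dQ/dY = 27.6/Y = 0.00162544 at this income.
η = (dQ/dY)·(Y/Q) = 0.00162544 × (16980/109.818) = 0.25.
Since 0 < η < 1, the good is a necessity.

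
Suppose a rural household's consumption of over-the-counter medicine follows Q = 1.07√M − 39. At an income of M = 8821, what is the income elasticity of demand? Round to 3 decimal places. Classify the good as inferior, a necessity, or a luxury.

0.817 (necessity)

At M = 8821: Q = 61.495.
dQ/dM = 1.07/(2√M) = 0.00569633 at this income.
η = (dQ/dM)·(M/Q) = 0.00569633 × (8821/61.495) = 0.817.
Since 0 < η < 1, the good is a necessity.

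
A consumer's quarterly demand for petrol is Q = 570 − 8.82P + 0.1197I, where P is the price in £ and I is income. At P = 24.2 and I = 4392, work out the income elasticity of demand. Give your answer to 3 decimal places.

0.596

At P = 24.2, I = 4392: Q = 882.278.
Holding P constant, ∂Q/∂I = 0.1197.
η_I = (∂Q/∂I)·(I/Q) = 0.1197 × (4392/882.278) = 0.596.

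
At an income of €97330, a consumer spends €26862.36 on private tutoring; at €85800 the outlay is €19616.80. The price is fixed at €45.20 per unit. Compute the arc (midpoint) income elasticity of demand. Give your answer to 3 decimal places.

2.476

With a constant price, Q₁ = 26862.36/45.20 = 594.300 and Q₂ = 19616.80/45.20 = 434.000 (equivalently, work directly with expenditure since P cancels).
Midpoint %ΔQ = (19616.80 − 26862.36)/23239.58 = -0.31178; midpoint %ΔI = (85800 − 97330)/91565 = -0.12592.
η = -0.31178 / -0.12592 = 2.476.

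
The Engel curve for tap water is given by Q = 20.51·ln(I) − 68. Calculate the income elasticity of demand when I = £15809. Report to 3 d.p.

0.157

At I = 15809: Q = 130.298.
dQ/dI = 20.51/I = 0.00129736 at this income.
η = (dQ/dI)·(I/Q) = 0.00129736 × (15809/130.298) = 0.157.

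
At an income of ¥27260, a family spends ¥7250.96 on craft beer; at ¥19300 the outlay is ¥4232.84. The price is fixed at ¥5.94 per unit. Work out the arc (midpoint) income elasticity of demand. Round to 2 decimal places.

With a constant price, Q₁ = 7250.96/5.94 = 1220.700 and Q₂ = 4232.84/5.94 = 712.599 (equivalently, work directly with expenditure since P cancels).
Midpoint %ΔQ = (4232.84 − 7250.96)/5741.90 = -0.52563; midpoint %ΔI = (19300 − 27260)/23280 = -0.34192.
η = -0.52563 / -0.34192 = 1.54.

1.54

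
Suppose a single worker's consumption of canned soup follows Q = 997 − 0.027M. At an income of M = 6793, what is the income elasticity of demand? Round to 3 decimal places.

At M = 6793: Q = 813.589.
dQ/dM = −0.027.
η = (dQ/dM)·(M/Q) = -0.027 × (6793/813.589) = -0.225.

-0.225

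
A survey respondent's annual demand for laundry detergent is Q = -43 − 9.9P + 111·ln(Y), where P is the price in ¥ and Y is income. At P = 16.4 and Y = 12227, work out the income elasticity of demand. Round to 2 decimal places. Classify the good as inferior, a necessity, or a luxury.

0.13 (necessity)

At P = 16.4, Y = 12227: Q = 839.306.
Holding P constant, ∂Q/∂Y = 111/Y = 0.00907827.
η_Y = (∂Q/∂Y)·(Y/Q) = 0.00907827 × (12227/839.306) = 0.13.
Since 0 < η < 1, this is a necessity.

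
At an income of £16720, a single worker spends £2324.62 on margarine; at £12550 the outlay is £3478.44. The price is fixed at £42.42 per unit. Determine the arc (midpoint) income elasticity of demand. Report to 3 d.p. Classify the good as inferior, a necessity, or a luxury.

-1.396 (inferior good)

With a constant price, Q₁ = 2324.62/42.42 = 54.800 and Q₂ = 3478.44/42.42 = 82.000 (equivalently, work directly with expenditure since P cancels).
Midpoint %ΔQ = (3478.44 − 2324.62)/2901.53 = 0.39766; midpoint %ΔI = (12550 − 16720)/14635 = -0.28493.
η = 0.39766 / -0.28493 = -1.396.
η < 0 ⇒ inferior good.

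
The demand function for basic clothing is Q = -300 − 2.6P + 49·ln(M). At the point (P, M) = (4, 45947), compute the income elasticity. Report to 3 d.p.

At P = 4, M = 45947: Q = 215.627.
Holding P constant, ∂Q/∂M = 49/M = 0.00106645.
η_M = (∂Q/∂M)·(M/Q) = 0.00106645 × (45947/215.627) = 0.227.

0.227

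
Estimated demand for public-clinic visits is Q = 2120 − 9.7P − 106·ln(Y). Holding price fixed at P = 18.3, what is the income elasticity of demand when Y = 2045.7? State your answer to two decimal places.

-0.09

At P = 18.3, Y = 2045.7: Q = 1134.399.
Holding P constant, ∂Q/∂Y = -106/Y = -0.051816.
η_Y = (∂Q/∂Y)·(Y/Q) = -0.051816 × (2045.7/1134.399) = -0.09.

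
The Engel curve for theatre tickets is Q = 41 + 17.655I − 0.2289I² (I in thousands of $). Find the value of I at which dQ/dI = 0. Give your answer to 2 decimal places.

dQ/dI = 17.655 − 0.4578I.
The good is inferior where dQ/dI < 0. Setting dQ/dI = 0 gives I = 17.655 / 0.4578 = 38.56.

38.56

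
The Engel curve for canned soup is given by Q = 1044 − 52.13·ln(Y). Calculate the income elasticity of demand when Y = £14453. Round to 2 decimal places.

-0.10

At Y = 14453: Q = 544.665.
dQ/dY = -52.13/Y = -0.00360686 at this income.
η = (dQ/dY)·(Y/Q) = -0.00360686 × (14453/544.665) = -0.10.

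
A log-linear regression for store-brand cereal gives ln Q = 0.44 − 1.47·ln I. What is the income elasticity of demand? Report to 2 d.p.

-1.47

In a log-linear demand, the coefficient on ln I is the income elasticity.
So η = -1.47.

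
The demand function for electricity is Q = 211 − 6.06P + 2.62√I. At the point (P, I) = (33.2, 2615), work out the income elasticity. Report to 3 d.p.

At P = 33.2, I = 2615: Q = 143.787.
Holding P constant, ∂Q/∂I = 2.62/(2√I) = 0.0256174.
η_I = (∂Q/∂I)·(I/Q) = 0.0256174 × (2615/143.787) = 0.466.

0.466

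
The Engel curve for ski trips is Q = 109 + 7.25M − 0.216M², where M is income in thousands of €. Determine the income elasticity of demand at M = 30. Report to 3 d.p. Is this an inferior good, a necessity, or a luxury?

-1.297 (inferior good)

At M = 30: Q = 132.1000.
dQ/dM = 7.25 − 0.432M = -5.71000.
η = (dQ/dM)·(M/Q) = -5.71000 × (30/132.1000) = -1.297.
η < 0 ⇒ inferior good.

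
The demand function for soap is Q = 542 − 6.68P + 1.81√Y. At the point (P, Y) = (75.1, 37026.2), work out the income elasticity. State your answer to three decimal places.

At P = 75.1, Y = 37026.2: Q = 388.616.
Holding P constant, ∂Q/∂Y = 1.81/(2√Y) = 0.00470321.
η_Y = (∂Q/∂Y)·(Y/Q) = 0.00470321 × (37026.2/388.616) = 0.448.

0.448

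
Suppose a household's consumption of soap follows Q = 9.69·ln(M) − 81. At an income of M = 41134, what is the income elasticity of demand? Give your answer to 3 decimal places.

0.441

At M = 41134: Q = 21.952.
dQ/dM = 9.69/M = 0.000235572 at this income.
η = (dQ/dM)·(M/Q) = 0.000235572 × (41134/21.952) = 0.441.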